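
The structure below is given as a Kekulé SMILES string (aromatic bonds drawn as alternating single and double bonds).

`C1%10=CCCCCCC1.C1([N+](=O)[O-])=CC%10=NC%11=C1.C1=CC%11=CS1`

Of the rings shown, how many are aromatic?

The SMILES encodes an eight-membered carbon ring with one C=C double bond; a six-membered ring of five carbons and one nitrogen with three alternating double bonds; a five-membered ring of four carbons and one sulfur, with two C=C double bonds.
The 8-membered ring has six sp³ carbons, so it is not fully conjugated — not aromatic (cyclooctene).
The 6-membered ring with one nitrogen has a continuous p-orbital overlap around the ring; 3 ring double bonds give 6 π electrons. 6 = 4(1)+2, so it is aromatic (pyridine).
The 5-membered ring with one sulfur is fully conjugated (every ring atom contributes a p orbital); 2 ring double bonds (4 π electrons) plus a heteroatom lone pair (2) give 6 π electrons. 6 = 4(1)+2, so it is aromatic (thiophene).
2 of the 3 rings are aromatic. Total: 2.

2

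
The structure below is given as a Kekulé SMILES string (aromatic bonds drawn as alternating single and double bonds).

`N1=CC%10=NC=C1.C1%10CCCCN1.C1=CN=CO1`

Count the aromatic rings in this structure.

2

The SMILES encodes a six-membered ring with nitrogens at positions 1 and 4 and three alternating double bonds; a six-membered saturated ring of five carbons and one N–H nitrogen; a five-membered ring with an oxygen at position 1 and a nitrogen at position 3 (in a C=N bond), with two double bonds.
The 6-membered ring with two nitrogens (1,4) is fully conjugated (every ring atom contributes a p orbital); 3 ring double bonds give 6 π electrons. 6 = 4(1)+2, so it is aromatic (pyrazine).
The 6-membered ring with one N–H has only sp³ atoms, so it is not fully conjugated — not aromatic (piperidine).
The 5-membered ring with one oxygen and one =N– is planar and fully conjugated; 2 ring double bonds (4 π electrons) plus a heteroatom lone pair (2) give 6 π electrons. 6 = 4(1)+2, so it is aromatic (oxazole).
2 of the 3 rings are aromatic. Total: 2.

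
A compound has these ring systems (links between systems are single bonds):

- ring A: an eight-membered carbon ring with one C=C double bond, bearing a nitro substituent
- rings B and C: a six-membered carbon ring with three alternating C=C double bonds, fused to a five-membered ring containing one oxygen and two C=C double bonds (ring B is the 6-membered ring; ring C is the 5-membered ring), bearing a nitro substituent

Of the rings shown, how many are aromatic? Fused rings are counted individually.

Ring A has six sp³ carbons, so it is not fully conjugated — not aromatic (cyclooctene).
Rings B and C form a fused bicyclic system (with one oxygen) with 9 sp² atoms and 10 π electrons from ring double bonds plus a heteroatom lone pair. 10 = 4(2)+2, so the system is aromatic and both rings count as aromatic (benzofuran).
Aromatic: B, C. Total: 2.

2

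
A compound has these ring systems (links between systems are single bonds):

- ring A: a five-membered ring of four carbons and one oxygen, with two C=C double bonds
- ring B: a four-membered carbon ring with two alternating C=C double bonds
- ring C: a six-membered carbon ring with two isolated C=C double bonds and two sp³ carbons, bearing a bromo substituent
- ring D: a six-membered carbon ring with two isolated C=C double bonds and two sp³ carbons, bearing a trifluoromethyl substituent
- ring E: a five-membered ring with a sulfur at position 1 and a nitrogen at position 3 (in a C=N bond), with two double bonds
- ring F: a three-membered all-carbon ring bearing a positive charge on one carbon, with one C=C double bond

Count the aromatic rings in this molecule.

3

Ring A is fully conjugated (every ring atom contributes a p orbital); 2 ring double bonds (4 π electrons) plus a heteroatom lone pair (2) give 6 π electrons. 6 = 4(1)+2, so ring A is aromatic (furan).
Ring B has only sp² ring atoms; a planar conformation would have a fully conjugated π system of 4 electrons. But 4 = 4(1), which is 4n not 4n+2, so ring B is not aromatic (cyclobutadiene) — cyclobutadiene is antiaromatic and distorts to a rectangle.
Ring C has two sp³ carbons, so it is not fully conjugated — not aromatic (1,4-cyclohexadiene).
Ring D has two sp³ carbons, so it is not fully conjugated — not aromatic (1,4-cyclohexadiene).
Ring E is fully conjugated (every ring atom contributes a p orbital); 2 ring double bonds (4 π electrons) plus a heteroatom lone pair (2) give 6 π electrons. Since 6 = 4n+2 (n=1), ring E is aromatic (thiazole).
Ring F is planar and fully conjugated; 1 ring double bond (2 π electrons) plus the carbocation's empty p orbital (0, but keeps the ring conjugated) give 2 π electrons. Since 2 = 4n+2 (n=0), ring F is aromatic (cyclopropenyl cation).
Aromatic: A, E, F. Total: 3.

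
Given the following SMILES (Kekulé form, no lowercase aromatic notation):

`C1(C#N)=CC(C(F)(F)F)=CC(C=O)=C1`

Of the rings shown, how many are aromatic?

1

The SMILES encodes a six-membered carbon ring with three alternating C=C double bonds.
The 6-membered ring has a continuous p-orbital overlap around the ring; 3 ring double bonds give 6 π electrons. That satisfies 4n+2 with n=1, so it is aromatic (benzene).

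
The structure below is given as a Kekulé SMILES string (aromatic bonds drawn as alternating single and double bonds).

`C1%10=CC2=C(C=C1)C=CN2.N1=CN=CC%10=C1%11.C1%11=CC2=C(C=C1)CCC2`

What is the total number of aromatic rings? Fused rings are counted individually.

4

The SMILES encodes a six-membered carbon ring with three alternating C=C double bonds, fused to a five-membered ring containing one N–H nitrogen and two C=C double bonds; a six-membered ring with nitrogens at positions 1 and 3 and three alternating double bonds; a six-membered carbon ring with three alternating C=C double bonds, fused to a saturated five-membered carbon ring.
The fused 6/5-membered bicyclic (with one N–H) is a single π system with 9 sp² atoms and 10 π electrons from ring double bonds plus a heteroatom lone pair. 10 = 4(2)+2, so the system is aromatic and both rings count as aromatic (indole).
The 6-membered ring with two nitrogens (1,3) is planar and fully conjugated; 3 ring double bonds give 6 π electrons. Since 6 = 4n+2 (n=1), it is aromatic (pyrimidine).
The 6-membered ring is fully conjugated (every ring atom contributes a p orbital); 3 ring double bonds give 6 π electrons. That satisfies 4n+2 with n=1, so it is aromatic (benzene ring).
The 5-membered ring has three sp³ carbons, so it is not fully conjugated — not aromatic (cyclopentane ring).
4 of the 5 rings are aromatic. Total: 4.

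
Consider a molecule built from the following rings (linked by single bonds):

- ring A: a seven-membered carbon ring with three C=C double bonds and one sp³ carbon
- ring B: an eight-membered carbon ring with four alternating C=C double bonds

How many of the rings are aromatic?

0

Ring A has one sp³ carbon, so it is not fully conjugated — not aromatic (cycloheptatriene).
Ring B has only sp² ring atoms; a planar conformation would have a fully conjugated π system of 8 electrons. But 8 = 4(2), which is 4n not 4n+2, so ring B is not aromatic (cyclooctatetraene) — cyclooctatetraene distorts into a non-planar tub to avoid antiaromaticity.
No ring is aromatic. Total: 0.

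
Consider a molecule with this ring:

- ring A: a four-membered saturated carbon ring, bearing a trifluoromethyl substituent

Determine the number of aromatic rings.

Ring A has only sp³ atoms, so it is not fully conjugated — not aromatic (cyclobutane).

0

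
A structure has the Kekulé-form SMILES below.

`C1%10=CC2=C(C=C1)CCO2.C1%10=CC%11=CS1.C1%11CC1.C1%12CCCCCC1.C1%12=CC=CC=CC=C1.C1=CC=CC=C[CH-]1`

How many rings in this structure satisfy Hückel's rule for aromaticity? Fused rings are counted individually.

The SMILES encodes a six-membered carbon ring with three alternating C=C double bonds, fused to a five-membered ring containing one oxygen and two sp³ carbons; a five-membered ring of four carbons and one sulfur, with two C=C double bonds; a three-membered saturated carbon ring; a seven-membered saturated carbon ring; an eight-membered carbon ring with four alternating C=C double bonds; a seven-membered all-carbon ring bearing a negative charge on one carbon, with three C=C double bonds.
The 6-membered ring is fully conjugated (every ring atom contributes a p orbital); 3 ring double bonds give 6 π electrons. Since 6 = 4n+2 (n=1), it is aromatic (benzene ring).
The 5-membered ring with one oxygen has two sp³ carbons, so it is not fully conjugated — not aromatic (oxolane ring).
The 5-membered ring with one sulfur is fully conjugated (every ring atom contributes a p orbital); 2 ring double bonds (4 π electrons) plus a heteroatom lone pair (2) give 6 π electrons. That satisfies 4n+2 with n=1, so it is aromatic (thiophene).
The 3-membered ring has only sp³ atoms, so it is not fully conjugated — not aromatic (cyclopropane).
The 7-membered ring has only sp³ atoms, so it is not fully conjugated — not aromatic (cycloheptane).
The 8-membered ring has only sp² ring atoms; a planar conformation would have a fully conjugated π system of 8 electrons. But 8 = 4(2), which is 4n not 4n+2, so it is not aromatic (cyclooctatetraene) — cyclooctatetraene distorts into a non-planar tub to avoid antiaromaticity.
The second 7-membered ring has only sp² ring atoms; a planar conformation would have a fully conjugated π system of 8 electrons. But 8 = 4(2), which is 4n not 4n+2, so it is not aromatic (cycloheptatrienyl anion).
2 of the 7 rings are aromatic. Total: 2.

2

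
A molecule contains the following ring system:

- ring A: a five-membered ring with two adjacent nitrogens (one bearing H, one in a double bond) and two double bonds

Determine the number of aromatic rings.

Ring A is fully conjugated (every ring atom contributes a p orbital); 2 ring double bonds (4 π electrons) plus a heteroatom lone pair (2) give 6 π electrons. Since 6 = 4n+2 (n=1), ring A is aromatic (pyrazole).

1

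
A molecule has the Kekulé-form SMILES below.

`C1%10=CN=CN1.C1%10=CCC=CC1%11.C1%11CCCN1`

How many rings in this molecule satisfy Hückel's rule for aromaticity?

1

The SMILES encodes a five-membered ring with nitrogens at positions 1 and 3 (one bearing H, one in a C=N bond) and two double bonds; a six-membered carbon ring with two isolated C=C double bonds and two sp³ carbons; a five-membered saturated ring of four carbons and one N–H nitrogen.
The 5-membered ring with two nitrogens (one N–H, one =N–) has a continuous p-orbital overlap around the ring; 2 ring double bonds (4 π electrons) plus a heteroatom lone pair (2) give 6 π electrons. Since 6 = 4n+2 (n=1), it is aromatic (imidazole).
The 6-membered ring has two sp³ carbons, so it is not fully conjugated — not aromatic (1,4-cyclohexadiene).
The 5-membered ring with one N–H has only sp³ atoms, so it is not fully conjugated — not aromatic (pyrrolidine).
1 of the 3 rings is aromatic. Total: 1.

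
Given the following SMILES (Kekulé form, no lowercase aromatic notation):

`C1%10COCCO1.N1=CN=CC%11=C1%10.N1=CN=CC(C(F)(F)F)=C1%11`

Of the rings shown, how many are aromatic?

The SMILES encodes a six-membered saturated ring with oxygens at positions 1 and 4; a six-membered ring with nitrogens at positions 1 and 3 and three alternating double bonds; a six-membered ring with nitrogens at positions 1 and 3 and three alternating double bonds.
The 6-membered ring with two oxygens (1,4) has only sp³ atoms, so it is not fully conjugated — not aromatic (1,4-dioxane).
The 6-membered ring with two nitrogens (1,3) has a continuous p-orbital overlap around the ring; 3 ring double bonds give 6 π electrons. 6 = 4(1)+2, so it is aromatic (pyrimidine).
The second 6-membered ring with two nitrogens (1,3) is fully conjugated (every ring atom contributes a p orbital); 3 ring double bonds give 6 π electrons. Since 6 = 4n+2 (n=1), it is aromatic (pyrimidine).
2 of the 3 rings are aromatic. Total: 2.

2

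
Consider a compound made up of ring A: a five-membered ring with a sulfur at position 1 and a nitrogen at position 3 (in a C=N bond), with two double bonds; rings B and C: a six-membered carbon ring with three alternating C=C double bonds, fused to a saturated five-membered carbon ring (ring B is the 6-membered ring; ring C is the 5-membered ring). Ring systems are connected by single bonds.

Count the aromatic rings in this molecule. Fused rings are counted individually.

2

Ring A is planar and fully conjugated; 2 ring double bonds (4 π electrons) plus a heteroatom lone pair (2) give 6 π electrons. That satisfies 4n+2 with n=1, so ring A is aromatic (thiazole).
Ring B has a continuous p-orbital overlap around the ring; 3 ring double bonds give 6 π electrons. Since 6 = 4n+2 (n=1), ring B is aromatic (benzene ring).
Ring C has three sp³ carbons, so it is not fully conjugated — not aromatic (cyclopentane ring).
Aromatic: A, B. Total: 2.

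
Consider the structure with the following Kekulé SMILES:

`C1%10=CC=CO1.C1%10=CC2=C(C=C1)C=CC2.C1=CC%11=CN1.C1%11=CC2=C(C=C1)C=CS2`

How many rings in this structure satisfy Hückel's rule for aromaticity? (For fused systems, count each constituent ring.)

5

The SMILES encodes a five-membered ring of four carbons and one oxygen, with two C=C double bonds; a six-membered carbon ring with three alternating C=C double bonds, fused to a five-membered carbon ring containing one C=C double bond and one sp³ carbon; a five-membered ring of four carbons and one nitrogen bearing a hydrogen, with two C=C double bonds; a six-membered carbon ring with three alternating C=C double bonds, fused to a five-membered ring containing one sulfur and two C=C double bonds.
The 5-membered ring with one oxygen is fully conjugated (every ring atom contributes a p orbital); 2 ring double bonds (4 π electrons) plus a heteroatom lone pair (2) give 6 π electrons. 6 = 4(1)+2, so it is aromatic (furan).
The 6-membered ring has a continuous p-orbital overlap around the ring; 3 ring double bonds give 6 π electrons. 6 = 4(1)+2, so it is aromatic (benzene ring).
The 5-membered ring has one sp³ carbon, so it is not fully conjugated — not aromatic (cyclopentene ring).
The 5-membered ring with one N–H has a continuous p-orbital overlap around the ring; 2 ring double bonds (4 π electrons) plus a heteroatom lone pair (2) give 6 π electrons. Since 6 = 4n+2 (n=1), it is aromatic (pyrrole).
The fused 6/5-membered bicyclic (with one sulfur) is a single π system with 9 sp² atoms and 10 π electrons from ring double bonds plus a heteroatom lone pair. 10 = 4(2)+2, so the system is aromatic and both rings count as aromatic (benzothiophene).
5 of the 6 rings are aromatic. Total: 5.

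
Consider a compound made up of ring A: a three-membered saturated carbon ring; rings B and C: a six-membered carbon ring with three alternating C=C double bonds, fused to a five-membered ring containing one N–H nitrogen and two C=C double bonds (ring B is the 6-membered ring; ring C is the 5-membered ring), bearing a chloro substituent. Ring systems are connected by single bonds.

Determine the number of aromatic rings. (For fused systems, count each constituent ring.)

Ring A has only sp³ atoms, so it is not fully conjugated — not aromatic (cyclopropane).
Rings B and C form a fused bicyclic system (with one N–H) with 9 sp² atoms and 10 π electrons from ring double bonds plus a heteroatom lone pair. 10 = 4(2)+2, so the system is aromatic and both rings count as aromatic (indole).
Aromatic: B, C. Total: 2.

2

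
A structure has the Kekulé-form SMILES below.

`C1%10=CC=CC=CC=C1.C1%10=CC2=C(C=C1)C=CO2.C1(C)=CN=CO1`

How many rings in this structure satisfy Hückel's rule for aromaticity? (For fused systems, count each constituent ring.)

3

The SMILES encodes an eight-membered carbon ring with four alternating C=C double bonds; a six-membered carbon ring with three alternating C=C double bonds, fused to a five-membered ring containing one oxygen and two C=C double bonds; a five-membered ring with an oxygen at position 1 and a nitrogen at position 3 (in a C=N bond), with two double bonds.
The 8-membered ring has only sp² ring atoms; a planar conformation would have a fully conjugated π system of 8 electrons. But 8 = 4(2), which is 4n not 4n+2, so it is not aromatic (cyclooctatetraene) — cyclooctatetraene distorts into a non-planar tub to avoid antiaromaticity.
The fused 6/5-membered bicyclic (with one oxygen) is a single π system with 9 sp² atoms and 10 π electrons from ring double bonds plus a heteroatom lone pair. 10 = 4(2)+2, so the system is aromatic and both rings count as aromatic (benzofuran).
The 5-membered ring with one oxygen and one =N– is fully conjugated (every ring atom contributes a p orbital); 2 ring double bonds (4 π electrons) plus a heteroatom lone pair (2) give 6 π electrons. Since 6 = 4n+2 (n=1), it is aromatic (oxazole).
3 of the 4 rings are aromatic. Total: 3.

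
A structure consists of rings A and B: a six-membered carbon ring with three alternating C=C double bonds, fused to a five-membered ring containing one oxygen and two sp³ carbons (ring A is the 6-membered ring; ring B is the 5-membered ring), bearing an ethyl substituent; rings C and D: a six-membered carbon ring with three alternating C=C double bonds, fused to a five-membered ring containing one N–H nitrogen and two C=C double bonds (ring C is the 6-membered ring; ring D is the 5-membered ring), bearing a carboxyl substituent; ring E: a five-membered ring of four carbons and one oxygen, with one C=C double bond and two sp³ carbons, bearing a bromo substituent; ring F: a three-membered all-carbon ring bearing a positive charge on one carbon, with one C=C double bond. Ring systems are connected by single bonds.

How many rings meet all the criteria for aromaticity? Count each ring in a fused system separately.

Ring A has a continuous p-orbital overlap around the ring; 3 ring double bonds give 6 π electrons. That satisfies 4n+2 with n=1, so ring A is aromatic (benzene ring).
Ring B has two sp³ carbons, so it is not fully conjugated — not aromatic (oxolane ring).
Rings C and D form a fused bicyclic system (with one N–H) with 9 sp² atoms and 10 π electrons from ring double bonds plus a heteroatom lone pair. 10 = 4(2)+2, so the system is aromatic and both rings count as aromatic (indole).
Ring E has two sp³ carbons, so it is not fully conjugated — not aromatic (2,3-dihydrofuran).
Ring F is planar and fully conjugated; 1 ring double bond (2 π electrons) plus the carbocation's empty p orbital (0, but keeps the ring conjugated) give 2 π electrons. 2 = 4(0)+2, so ring F is aromatic (cyclopropenyl cation).
Aromatic: A, C, D, F. Total: 4.

4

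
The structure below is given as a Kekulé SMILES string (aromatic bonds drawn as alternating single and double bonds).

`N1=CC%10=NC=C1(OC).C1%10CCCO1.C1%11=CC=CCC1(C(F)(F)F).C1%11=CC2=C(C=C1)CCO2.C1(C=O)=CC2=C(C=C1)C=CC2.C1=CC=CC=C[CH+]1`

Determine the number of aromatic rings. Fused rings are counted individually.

4

The SMILES encodes a six-membered ring with nitrogens at positions 1 and 4 and three alternating double bonds; a five-membered saturated ring of four carbons and one oxygen; a six-membered carbon ring with two conjugated C=C double bonds and two sp³ carbons; a six-membered carbon ring with three alternating C=C double bonds, fused to a five-membered ring containing one oxygen and two sp³ carbons; a six-membered carbon ring with three alternating C=C double bonds, fused to a five-membered carbon ring containing one C=C double bond and one sp³ carbon; a seven-membered all-carbon ring bearing a positive charge on one carbon, with three C=C double bonds.
The 6-membered ring with two nitrogens (1,4) is planar and fully conjugated; 3 ring double bonds give 6 π electrons. 6 = 4(1)+2, so it is aromatic (pyrazine).
The 5-membered ring with one oxygen has only sp³ atoms, so it is not fully conjugated — not aromatic (tetrahydrofuran).
The 6-membered ring has two sp³ carbons, so it is not fully conjugated — not aromatic (1,3-cyclohexadiene).
The second 6-membered ring is planar and fully conjugated; 3 ring double bonds give 6 π electrons. 6 = 4(1)+2, so it is aromatic (benzene ring).
The second 5-membered ring with one oxygen has two sp³ carbons, so it is not fully conjugated — not aromatic (oxolane ring).
The third 6-membered ring is fully conjugated (every ring atom contributes a p orbital); 3 ring double bonds give 6 π electrons. That satisfies 4n+2 with n=1, so it is aromatic (benzene ring).
The 5-membered ring has one sp³ carbon, so it is not fully conjugated — not aromatic (cyclopentene ring).
The 7-membered ring has a continuous p-orbital overlap around the ring; 3 ring double bonds (6 π electrons) plus the carbocation's empty p orbital (0, but keeps the ring conjugated) give 6 π electrons. 6 = 4(1)+2, so it is aromatic (tropylium cation).
4 of the 8 rings are aromatic. Total: 4.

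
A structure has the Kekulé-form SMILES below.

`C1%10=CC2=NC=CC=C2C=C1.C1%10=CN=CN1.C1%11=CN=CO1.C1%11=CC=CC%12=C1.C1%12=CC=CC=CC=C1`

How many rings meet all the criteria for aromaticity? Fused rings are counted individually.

The SMILES encodes two fused six-membered rings, each with three alternating double bonds; one ring is all carbon and the other has one ring nitrogen; a five-membered ring with nitrogens at positions 1 and 3 (one bearing H, one in a C=N bond) and two double bonds; a five-membered ring with an oxygen at position 1 and a nitrogen at position 3 (in a C=N bond), with two double bonds; a six-membered carbon ring with three alternating C=C double bonds; an eight-membered carbon ring with four alternating C=C double bonds.
The fused 6/6-membered bicyclic (with one nitrogen) is a single π system with 10 sp² atoms and 10 π electrons from ring double bonds. 10 = 4(2)+2, so the system is aromatic and both rings count as aromatic (quinoline).
The 5-membered ring with two nitrogens (one N–H, one =N–) is planar and fully conjugated; 2 ring double bonds (4 π electrons) plus a heteroatom lone pair (2) give 6 π electrons. That satisfies 4n+2 with n=1, so it is aromatic (imidazole).
The 5-membered ring with one oxygen and one =N– is planar and fully conjugated; 2 ring double bonds (4 π electrons) plus a heteroatom lone pair (2) give 6 π electrons. 6 = 4(1)+2, so it is aromatic (oxazole).
The 6-membered ring has a continuous p-orbital overlap around the ring; 3 ring double bonds give 6 π electrons. That satisfies 4n+2 with n=1, so it is aromatic (benzene).
The 8-membered ring has only sp² ring atoms; a planar conformation would have a fully conjugated π system of 8 electrons. But 8 = 4(2), which is 4n not 4n+2, so it is not aromatic (cyclooctatetraene) — cyclooctatetraene distorts into a non-planar tub to avoid antiaromaticity.
5 of the 6 rings are aromatic. Total: 5.

5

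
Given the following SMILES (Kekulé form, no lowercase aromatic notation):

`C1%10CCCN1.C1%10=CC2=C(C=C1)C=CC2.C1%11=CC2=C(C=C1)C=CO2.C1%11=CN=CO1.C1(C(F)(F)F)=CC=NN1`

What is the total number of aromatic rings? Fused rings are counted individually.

The SMILES encodes a five-membered saturated ring of four carbons and one N–H nitrogen; a six-membered carbon ring with three alternating C=C double bonds, fused to a five-membered carbon ring containing one C=C double bond and one sp³ carbon; a six-membered carbon ring with three alternating C=C double bonds, fused to a five-membered ring containing one oxygen and two C=C double bonds; a five-membered ring with an oxygen at position 1 and a nitrogen at position 3 (in a C=N bond), with two double bonds; a five-membered ring with two adjacent nitrogens (one bearing H, one in a double bond) and two double bonds.
The 5-membered ring with one N–H has only sp³ atoms, so it is not fully conjugated — not aromatic (pyrrolidine).
The 6-membered ring is planar and fully conjugated; 3 ring double bonds give 6 π electrons. 6 = 4(1)+2, so it is aromatic (benzene ring).
The 5-membered ring has one sp³ carbon, so it is not fully conjugated — not aromatic (cyclopentene ring).
The fused 6/5-membered bicyclic (with one oxygen) is a single π system with 9 sp² atoms and 10 π electrons from ring double bonds plus a heteroatom lone pair. 10 = 4(2)+2, so the system is aromatic and both rings count as aromatic (benzofuran).
The 5-membered ring with one oxygen and one =N– is planar and fully conjugated; 2 ring double bonds (4 π electrons) plus a heteroatom lone pair (2) give 6 π electrons. Since 6 = 4n+2 (n=1), it is aromatic (oxazole).
The 5-membered ring with two adjacent nitrogens (one N–H, one =N–) is fully conjugated (every ring atom contributes a p orbital); 2 ring double bonds (4 π electrons) plus a heteroatom lone pair (2) give 6 π electrons. Since 6 = 4n+2 (n=1), it is aromatic (pyrazole).
5 of the 7 rings are aromatic. Total: 5.

5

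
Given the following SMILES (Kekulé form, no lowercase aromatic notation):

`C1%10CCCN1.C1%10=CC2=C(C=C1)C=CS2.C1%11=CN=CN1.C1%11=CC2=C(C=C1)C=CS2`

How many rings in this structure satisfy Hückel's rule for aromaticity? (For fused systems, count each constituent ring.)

5

The SMILES encodes a five-membered saturated ring of four carbons and one N–H nitrogen; a six-membered carbon ring with three alternating C=C double bonds, fused to a five-membered ring containing one sulfur and two C=C double bonds; a five-membered ring with nitrogens at positions 1 and 3 (one bearing H, one in a C=N bond) and two double bonds; a six-membered carbon ring with three alternating C=C double bonds, fused to a five-membered ring containing one sulfur and two C=C double bonds.
The 5-membered ring with one N–H has only sp³ atoms, so it is not fully conjugated — not aromatic (pyrrolidine).
The fused 6/5-membered bicyclic (with one sulfur) is a single π system with 9 sp² atoms and 10 π electrons from ring double bonds plus a heteroatom lone pair. 10 = 4(2)+2, so the system is aromatic and both rings count as aromatic (benzothiophene).
The 5-membered ring with two nitrogens (one N–H, one =N–) is fully conjugated (every ring atom contributes a p orbital); 2 ring double bonds (4 π electrons) plus a heteroatom lone pair (2) give 6 π electrons. 6 = 4(1)+2, so it is aromatic (imidazole).
The fused 6/5-membered bicyclic (with one sulfur) is a single π system with 9 sp² atoms and 10 π electrons from ring double bonds plus a heteroatom lone pair. 10 = 4(2)+2, so the system is aromatic and both rings count as aromatic (benzothiophene).
5 of the 6 rings are aromatic. Total: 5.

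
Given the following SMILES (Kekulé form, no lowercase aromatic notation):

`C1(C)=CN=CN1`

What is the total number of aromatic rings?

1

The SMILES encodes a five-membered ring with nitrogens at positions 1 and 3 (one bearing H, one in a C=N bond) and two double bonds.
The 5-membered ring with two nitrogens (one N–H, one =N–) has a continuous p-orbital overlap around the ring; 2 ring double bonds (4 π electrons) plus a heteroatom lone pair (2) give 6 π electrons. Since 6 = 4n+2 (n=1), it is aromatic (imidazole).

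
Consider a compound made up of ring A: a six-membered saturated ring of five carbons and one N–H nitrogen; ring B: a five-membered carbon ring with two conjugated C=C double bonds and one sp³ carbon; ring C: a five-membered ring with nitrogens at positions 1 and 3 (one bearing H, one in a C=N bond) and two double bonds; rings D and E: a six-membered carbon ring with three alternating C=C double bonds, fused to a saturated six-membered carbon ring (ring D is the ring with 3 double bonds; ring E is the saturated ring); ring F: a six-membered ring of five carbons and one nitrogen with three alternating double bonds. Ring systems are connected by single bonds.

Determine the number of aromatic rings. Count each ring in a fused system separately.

Ring A has only sp³ atoms, so it is not fully conjugated — not aromatic (piperidine).
Ring B has one sp³ carbon, so it is not fully conjugated — not aromatic (cyclopentadiene).
Ring C is planar and fully conjugated; 2 ring double bonds (4 π electrons) plus a heteroatom lone pair (2) give 6 π electrons. 6 = 4(1)+2, so ring C is aromatic (imidazole).
Ring D has a continuous p-orbital overlap around the ring; 3 ring double bonds give 6 π electrons. Since 6 = 4n+2 (n=1), ring D is aromatic (benzene ring).
Ring E has four sp³ carbons, so it is not fully conjugated — not aromatic (cyclohexane ring).
Ring F is fully conjugated (every ring atom contributes a p orbital); 3 ring double bonds give 6 π electrons. 6 = 4(1)+2, so ring F is aromatic (pyridine).
Aromatic: C, D, F. Total: 3.

3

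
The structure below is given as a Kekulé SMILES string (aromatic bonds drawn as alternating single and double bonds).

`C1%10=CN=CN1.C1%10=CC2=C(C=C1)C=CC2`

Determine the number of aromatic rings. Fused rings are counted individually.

2

The SMILES encodes a five-membered ring with nitrogens at positions 1 and 3 (one bearing H, one in a C=N bond) and two double bonds; a six-membered carbon ring with three alternating C=C double bonds, fused to a five-membered carbon ring containing one C=C double bond and one sp³ carbon.
The 5-membered ring with two nitrogens (one N–H, one =N–) has a continuous p-orbital overlap around the ring; 2 ring double bonds (4 π electrons) plus a heteroatom lone pair (2) give 6 π electrons. That satisfies 4n+2 with n=1, so it is aromatic (imidazole).
The 6-membered ring is fully conjugated (every ring atom contributes a p orbital); 3 ring double bonds give 6 π electrons. 6 = 4(1)+2, so it is aromatic (benzene ring).
The 5-membered ring has one sp³ carbon, so it is not fully conjugated — not aromatic (cyclopentene ring).
2 of the 3 rings are aromatic. Total: 2.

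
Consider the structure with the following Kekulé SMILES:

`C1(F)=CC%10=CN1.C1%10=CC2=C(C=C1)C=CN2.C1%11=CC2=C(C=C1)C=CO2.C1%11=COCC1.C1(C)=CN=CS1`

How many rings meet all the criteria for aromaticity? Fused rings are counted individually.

The SMILES encodes a five-membered ring of four carbons and one nitrogen bearing a hydrogen, with two C=C double bonds; a six-membered carbon ring with three alternating C=C double bonds, fused to a five-membered ring containing one N–H nitrogen and two C=C double bonds; a six-membered carbon ring with three alternating C=C double bonds, fused to a five-membered ring containing one oxygen and two C=C double bonds; a five-membered ring of four carbons and one oxygen, with one C=C double bond and two sp³ carbons; a five-membered ring with a sulfur at position 1 and a nitrogen at position 3 (in a C=N bond), with two double bonds.
The 5-membered ring with one N–H is fully conjugated (every ring atom contributes a p orbital); 2 ring double bonds (4 π electrons) plus a heteroatom lone pair (2) give 6 π electrons. That satisfies 4n+2 with n=1, so it is aromatic (pyrrole).
The fused 6/5-membered bicyclic (with one N–H) is a single π system with 9 sp² atoms and 10 π electrons from ring double bonds plus a heteroatom lone pair. 10 = 4(2)+2, so the system is aromatic and both rings count as aromatic (indole).
The fused 6/5-membered bicyclic (with one oxygen) is a single π system with 9 sp² atoms and 10 π electrons from ring double bonds plus a heteroatom lone pair. 10 = 4(2)+2, so the system is aromatic and both rings count as aromatic (benzofuran).
The 5-membered ring with one oxygen has two sp³ carbons, so it is not fully conjugated — not aromatic (2,3-dihydrofuran).
The 5-membered ring with one sulfur and one =N– has a continuous p-orbital overlap around the ring; 2 ring double bonds (4 π electrons) plus a heteroatom lone pair (2) give 6 π electrons. Since 6 = 4n+2 (n=1), it is aromatic (thiazole).
6 of the 7 rings are aromatic. Total: 6.

6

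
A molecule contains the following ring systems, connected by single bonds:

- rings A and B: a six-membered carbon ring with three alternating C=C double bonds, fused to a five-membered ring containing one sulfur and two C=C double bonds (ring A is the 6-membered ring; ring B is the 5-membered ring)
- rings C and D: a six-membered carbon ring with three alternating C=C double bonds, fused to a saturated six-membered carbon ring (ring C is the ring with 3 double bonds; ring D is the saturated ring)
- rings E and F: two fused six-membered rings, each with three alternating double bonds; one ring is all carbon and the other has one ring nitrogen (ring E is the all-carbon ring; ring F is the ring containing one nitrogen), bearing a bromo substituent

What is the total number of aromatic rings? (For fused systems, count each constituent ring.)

Rings A and B form a fused bicyclic system (with one sulfur) with 9 sp² atoms and 10 π electrons from ring double bonds plus a heteroatom lone pair. 10 = 4(2)+2, so the system is aromatic and both rings count as aromatic (benzothiophene).
Ring C has a continuous p-orbital overlap around the ring; 3 ring double bonds give 6 π electrons. Since 6 = 4n+2 (n=1), ring C is aromatic (benzene ring).
Ring D has four sp³ carbons, so it is not fully conjugated — not aromatic (cyclohexane ring).
Rings E and F form a fused bicyclic system (with one nitrogen) with 10 sp² atoms and 10 π electrons from ring double bonds. 10 = 4(2)+2, so the system is aromatic and both rings count as aromatic (quinoline).
Aromatic: A, B, C, E, F. Total: 5.

5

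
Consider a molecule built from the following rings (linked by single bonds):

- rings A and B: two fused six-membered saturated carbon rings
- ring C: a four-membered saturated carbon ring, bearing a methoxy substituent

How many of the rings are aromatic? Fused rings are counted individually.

Ring A has only sp³ atoms, so it is not fully conjugated — not aromatic (cyclohexane ring).
Ring B has only sp³ atoms, so it is not fully conjugated — not aromatic (cyclohexane ring).
Ring C has only sp³ atoms, so it is not fully conjugated — not aromatic (cyclobutane).
No ring is aromatic. Total: 0.

0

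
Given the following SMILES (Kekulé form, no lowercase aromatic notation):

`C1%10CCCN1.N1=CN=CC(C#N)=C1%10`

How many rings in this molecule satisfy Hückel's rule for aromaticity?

The SMILES encodes a five-membered saturated ring of four carbons and one N–H nitrogen; a six-membered ring with nitrogens at positions 1 and 3 and three alternating double bonds.
The 5-membered ring with one N–H has only sp³ atoms, so it is not fully conjugated — not aromatic (pyrrolidine).
The 6-membered ring with two nitrogens (1,3) has a continuous p-orbital overlap around the ring; 3 ring double bonds give 6 π electrons. That satisfies 4n+2 with n=1, so it is aromatic (pyrimidine).
1 of the 2 rings is aromatic. Total: 1.

1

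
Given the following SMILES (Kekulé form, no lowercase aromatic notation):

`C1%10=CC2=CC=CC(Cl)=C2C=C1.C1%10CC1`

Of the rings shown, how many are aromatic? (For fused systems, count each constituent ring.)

2

The SMILES encodes two fused six-membered carbon rings, each with three alternating C=C double bonds; a three-membered saturated carbon ring.
The fused 6/6-membered bicyclic is a single π system with 10 sp² atoms and 10 π electrons from ring double bonds. 10 = 4(2)+2, so the system is aromatic and both rings count as aromatic (naphthalene).
The 3-membered ring has only sp³ atoms, so it is not fully conjugated — not aromatic (cyclopropane).
2 of the 3 rings are aromatic. Total: 2.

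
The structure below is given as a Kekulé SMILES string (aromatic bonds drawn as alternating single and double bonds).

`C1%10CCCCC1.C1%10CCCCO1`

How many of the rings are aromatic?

The SMILES encodes a six-membered saturated carbon ring; a six-membered saturated ring of five carbons and one oxygen.
The 6-membered ring has only sp³ atoms, so it is not fully conjugated — not aromatic (cyclohexane).
The 6-membered ring with one oxygen has only sp³ atoms, so it is not fully conjugated — not aromatic (tetrahydropyran).
None of the rings are aromatic. Total: 0.

0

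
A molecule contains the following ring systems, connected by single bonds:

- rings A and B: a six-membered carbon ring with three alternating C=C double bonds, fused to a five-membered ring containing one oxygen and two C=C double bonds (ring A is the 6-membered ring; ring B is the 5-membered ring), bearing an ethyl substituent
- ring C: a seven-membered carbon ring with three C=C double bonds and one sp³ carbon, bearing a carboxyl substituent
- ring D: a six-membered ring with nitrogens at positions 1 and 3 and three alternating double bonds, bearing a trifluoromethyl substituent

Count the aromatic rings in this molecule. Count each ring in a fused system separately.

Rings A and B form a fused bicyclic system (with one oxygen) with 9 sp² atoms and 10 π electrons from ring double bonds plus a heteroatom lone pair. 10 = 4(2)+2, so the system is aromatic and both rings count as aromatic (benzofuran).
Ring C has one sp³ carbon, so it is not fully conjugated — not aromatic (cycloheptatriene).
Ring D is planar and fully conjugated; 3 ring double bonds give 6 π electrons. That satisfies 4n+2 with n=1, so ring D is aromatic (pyrimidine).
Aromatic: A, B, D. Total: 3.

3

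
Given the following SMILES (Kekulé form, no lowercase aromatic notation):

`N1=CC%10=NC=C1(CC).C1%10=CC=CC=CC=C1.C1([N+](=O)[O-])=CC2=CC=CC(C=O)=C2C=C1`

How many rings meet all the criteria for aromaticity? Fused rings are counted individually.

3

The SMILES encodes a six-membered ring with nitrogens at positions 1 and 4 and three alternating double bonds; an eight-membered carbon ring with four alternating C=C double bonds; two fused six-membered carbon rings, each with three alternating C=C double bonds.
The 6-membered ring with two nitrogens (1,4) has a continuous p-orbital overlap around the ring; 3 ring double bonds give 6 π electrons. Since 6 = 4n+2 (n=1), it is aromatic (pyrazine).
The 8-membered ring has only sp² ring atoms; a planar conformation would have a fully conjugated π system of 8 electrons. But 8 = 4(2), which is 4n not 4n+2, so it is not aromatic (cyclooctatetraene) — cyclooctatetraene distorts into a non-planar tub to avoid antiaromaticity.
The fused 6/6-membered bicyclic is a single π system with 10 sp² atoms and 10 π electrons from ring double bonds. 10 = 4(2)+2, so the system is aromatic and both rings count as aromatic (naphthalene).
3 of the 4 rings are aromatic. Total: 3.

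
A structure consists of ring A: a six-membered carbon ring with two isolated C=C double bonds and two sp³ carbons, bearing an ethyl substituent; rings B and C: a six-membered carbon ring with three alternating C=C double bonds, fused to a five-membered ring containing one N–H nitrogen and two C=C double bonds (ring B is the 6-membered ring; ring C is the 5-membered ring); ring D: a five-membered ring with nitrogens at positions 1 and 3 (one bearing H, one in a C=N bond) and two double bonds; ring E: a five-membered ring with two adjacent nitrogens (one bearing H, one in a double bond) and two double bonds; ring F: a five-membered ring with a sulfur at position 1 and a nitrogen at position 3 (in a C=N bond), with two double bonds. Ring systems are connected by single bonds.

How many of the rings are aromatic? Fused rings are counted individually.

Ring A has two sp³ carbons, so it is not fully conjugated — not aromatic (1,4-cyclohexadiene).
Rings B and C form a fused bicyclic system (with one N–H) with 9 sp² atoms and 10 π electrons from ring double bonds plus a heteroatom lone pair. 10 = 4(2)+2, so the system is aromatic and both rings count as aromatic (indole).
Ring D is planar and fully conjugated; 2 ring double bonds (4 π electrons) plus a heteroatom lone pair (2) give 6 π electrons. 6 = 4(1)+2, so ring D is aromatic (imidazole).
Ring E is planar and fully conjugated; 2 ring double bonds (4 π electrons) plus a heteroatom lone pair (2) give 6 π electrons. That satisfies 4n+2 with n=1, so ring E is aromatic (pyrazole).
Ring F is fully conjugated (every ring atom contributes a p orbital); 2 ring double bonds (4 π electrons) plus a heteroatom lone pair (2) give 6 π electrons. 6 = 4(1)+2, so ring F is aromatic (thiazole).
Aromatic: B, C, D, E, F. Total: 5.

5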